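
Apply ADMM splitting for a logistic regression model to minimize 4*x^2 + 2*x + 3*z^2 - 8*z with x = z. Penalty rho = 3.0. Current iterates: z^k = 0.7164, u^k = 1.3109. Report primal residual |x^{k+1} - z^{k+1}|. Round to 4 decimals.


ADMM iteration with rho = 3.0, z^k = 0.7164, u^k = 1.3109
Step 1: x-update.
Minimize 4*x^2 + 2*x + (3.0/2)*(x - 0.7164 + 1.3109)^2
FOC: (2*4 + 3.0)*x = -2 + 3.0*(0.7164 - 1.3109)
x^{k+1} = -0.344
Step 2: z-update.
Minimize 3*z^2 - 8*z + (3.0/2)*(-0.344 - z + 1.3109)^2
FOC: (2*3 + 3.0)*z = 8 + 3.0*(-0.344 + 1.3109)
z^{k+1} = 1.2112
Step 3: u-update.
u^{k+1} = 1.3109 - 0.344 - 1.2112 = -0.2443
Step 4: Primal residual = |-0.344 - 1.2112| = 1.5552


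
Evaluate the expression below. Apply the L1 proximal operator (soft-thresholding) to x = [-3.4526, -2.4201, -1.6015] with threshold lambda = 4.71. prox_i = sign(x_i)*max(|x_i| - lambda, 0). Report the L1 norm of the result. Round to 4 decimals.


Soft-thresholding with lambda = 4.71:
prox(-3.4526) = sign(-3.4526)*max(|-3.4526| - 4.71, 0) = 0.0
prox(-2.4201) = sign(-2.4201)*max(|-2.4201| - 4.71, 0) = 0.0
prox(-1.6015) = sign(-1.6015)*max(|-1.6015| - 4.71, 0) = 0.0
prox(x) = [0.0, 0.0, 0.0]
||prox(x)||_1 = 0.0 + 0.0 + 0.0 = 0.0


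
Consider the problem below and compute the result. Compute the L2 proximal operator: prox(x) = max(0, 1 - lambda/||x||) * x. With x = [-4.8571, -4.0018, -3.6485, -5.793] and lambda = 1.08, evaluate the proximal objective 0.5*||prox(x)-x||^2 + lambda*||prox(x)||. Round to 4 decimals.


Step 1: Compute ||x||.
||x|| = 9.2993
Step 2: Compute scaling factor.
scale = max(0, 1 - 1.08/9.2993) = 0.8839
Step 3: prox(x) = [-4.293, -3.537, -3.2248, -5.1202]
||prox(x)|| = 8.2193
Step 4: Proximal objective.
0.5*||prox-x||^2 = 0.5832
lambda*||prox|| = 8.8768
Total = 9.46


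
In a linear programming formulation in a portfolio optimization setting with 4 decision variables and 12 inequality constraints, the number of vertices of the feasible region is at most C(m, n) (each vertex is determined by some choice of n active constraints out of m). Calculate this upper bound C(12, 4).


Each vertex corresponds to some choice of n active constraints out of m, so the number of vertices is at most C(m, n) = m! / (n!(m-n)!).
m = 12, n = 4
Numerator: 12 * 11 * 10 * 9
Denominator: 4! = 24
C(12, 4) = 495


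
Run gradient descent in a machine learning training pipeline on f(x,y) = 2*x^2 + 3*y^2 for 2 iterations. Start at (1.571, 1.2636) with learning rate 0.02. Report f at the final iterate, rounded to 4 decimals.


Gradient descent on f(x,y) = 2*x^2 + 3*y^2.
Starting point: (1.571, 1.2636), alpha = 0.02
Step 1: grad_x = 2*2*1.571 = 6.284, grad_y = 2*3*1.2636 = 7.5816
  x_1 = 1.571 - 0.02*6.284 = 1.4453
  y_1 = 1.2636 - 0.02*7.5816 = 1.112
Step 2: grad_x = 2*2*1.4453 = 5.7813, grad_y = 2*3*1.112 = 6.6718
  x_2 = 1.4453 - 0.02*5.7813 = 1.3297
  y_2 = 1.112 - 0.02*6.6718 = 0.9785
f(1.3297, 0.9785) = 2*1.3297^2 + 3*0.9785^2 = 6.4087


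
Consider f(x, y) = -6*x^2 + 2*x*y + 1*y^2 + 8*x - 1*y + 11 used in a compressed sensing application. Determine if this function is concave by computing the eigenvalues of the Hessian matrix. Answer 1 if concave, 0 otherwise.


The Hessian of f(x,y) = -6*x^2 + 2*x*y + 1*y^2 + 8*x - 1*y + 11 is:
H = [[-12, 2], [2, 2]]
Trace = -12 + 2 = -10
Determinant = -12*2 - (2)^2 = -28
Discriminant = (-10)^2 - 4*-28 = 212.0
Eigenvalues: lambda_1 = -12.2801, lambda_2 = 2.2801
The function is not concave.

0


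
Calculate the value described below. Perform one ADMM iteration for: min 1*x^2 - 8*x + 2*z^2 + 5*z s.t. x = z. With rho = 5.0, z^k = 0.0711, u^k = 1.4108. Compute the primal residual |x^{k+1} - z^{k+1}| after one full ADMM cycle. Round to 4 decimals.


ADMM iteration with rho = 5.0, z^k = 0.0711, u^k = 1.4108
Step 1: x-update.
Minimize 1*x^2 - 8*x + (5.0/2)*(x - 0.0711 + 1.4108)^2
FOC: (2*1 + 5.0)*x = 8 + 5.0*(0.0711 - 1.4108)
x^{k+1} = 0.1859
Step 2: z-update.
Minimize 2*z^2 + 5*z + (5.0/2)*(0.1859 - z + 1.4108)^2
FOC: (2*2 + 5.0)*z = -5 + 5.0*(0.1859 + 1.4108)
z^{k+1} = 0.3315
Step 3: u-update.
u^{k+1} = 1.4108 + 0.1859 - 0.3315 = 1.2652
Step 4: Primal residual = |0.1859 - 0.3315| = 0.1456


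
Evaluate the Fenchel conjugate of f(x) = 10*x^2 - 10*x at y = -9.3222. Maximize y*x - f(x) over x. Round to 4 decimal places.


f*(y) = sup_x {y*x - a*x^2 - b*x} = sup_x {(y-b)*x - a*x^2}
FOC: (y - b) - 2a*x = 0 => x* = (y - b)/(2a)
x* = (-9.3222 + 10)/(2*10) = 0.0339
f*(-9.3222) = (y-b)^2/(4a) = (-9.3222 + 10)^2/(4*10)
= 0.4594/40 = 0.0115


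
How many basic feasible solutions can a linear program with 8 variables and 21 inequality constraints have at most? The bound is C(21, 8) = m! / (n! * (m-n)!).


Each vertex corresponds to some choice of n active constraints out of m, so the number of vertices is at most C(m, n) = m! / (n!(m-n)!).
m = 21, n = 8
Numerator: 21 * 20 * 19 * 18 * 17 * 16 * 15 * 14
Denominator: 8! = 40320
C(21, 8) = 203490


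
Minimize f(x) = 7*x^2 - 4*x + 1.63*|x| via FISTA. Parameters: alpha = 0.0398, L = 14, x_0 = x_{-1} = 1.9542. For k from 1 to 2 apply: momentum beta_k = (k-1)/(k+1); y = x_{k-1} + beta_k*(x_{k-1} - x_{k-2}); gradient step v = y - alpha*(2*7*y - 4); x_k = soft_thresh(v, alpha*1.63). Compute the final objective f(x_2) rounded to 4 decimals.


FISTA on f(x) = 7*x^2 - 4*x + 1.63*|x|
L = 14, alpha = 0.0398
Iteration 1: beta = 0.0, y = 1.9542 + 0.0*(1.9542 - 1.9542) = 1.9542
  grad(y) = 23.3588, v = y - alpha*grad = 1.0245
  prox(v) = soft_thresh(1.0245, 0.0649) = 0.9596
Iteration 2: beta = 0.3333, y = 0.9596 + 0.3333*(0.9596 - 1.9542) = 0.6281
  grad(y) = 4.7938, v = y - alpha*grad = 0.4373
  prox(v) = soft_thresh(0.4373, 0.0649) = 0.3725
f(x_2) = 7*0.3725^2 - 4*0.3725 + 1.63*|0.3725| = 0.0884


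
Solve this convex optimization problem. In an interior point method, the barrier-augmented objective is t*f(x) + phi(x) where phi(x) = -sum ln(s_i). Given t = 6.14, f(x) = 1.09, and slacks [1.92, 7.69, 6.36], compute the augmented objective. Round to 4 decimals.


Step 1: Compute log-barrier.
ln values: [0.6523, 2.0399, 1.85]
phi = -(0.6523 + 2.0399 + 1.85) = -4.5423
Step 2: Compute augmented objective.
t*f(x) = 6.14*1.09 = 6.6926
Total = 6.6926 - 4.5423 = 2.1503


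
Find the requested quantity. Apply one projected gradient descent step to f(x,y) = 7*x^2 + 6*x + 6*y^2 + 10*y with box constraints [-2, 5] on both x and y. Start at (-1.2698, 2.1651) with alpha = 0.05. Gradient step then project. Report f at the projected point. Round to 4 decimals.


Step 1: Compute gradient at (-1.2698, 2.1651).
grad_x = 2*7*-1.2698 + 6 = -11.7772
grad_y = 2*6*2.1651 + 10 = 35.9812
Step 2: Gradient step.
x_raw = -1.2698 - 0.05*-11.7772 = -0.6809
y_raw = 2.1651 - 0.05*35.9812 = 0.366
Step 3: Project onto [-2, 5].
x_proj = clip(-0.6809) = -0.6809
y_proj = clip(0.366) = 0.366
Step 4: Evaluate f.
f(-0.6809, 0.366) = 3.6244


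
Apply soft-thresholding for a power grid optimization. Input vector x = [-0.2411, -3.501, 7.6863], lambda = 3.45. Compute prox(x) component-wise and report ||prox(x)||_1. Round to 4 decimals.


Soft-thresholding with lambda = 3.45:
prox(-0.2411) = sign(-0.2411)*max(|-0.2411| - 3.45, 0) = 0.0
prox(-3.501) = sign(-3.501)*max(|-3.501| - 3.45, 0) = -0.051
prox(7.6863) = sign(7.6863)*max(|7.6863| - 3.45, 0) = 4.2363
prox(x) = [0.0, -0.051, 4.2363]
||prox(x)||_1 = 0.0 + 0.051 + 4.2363 = 4.2873


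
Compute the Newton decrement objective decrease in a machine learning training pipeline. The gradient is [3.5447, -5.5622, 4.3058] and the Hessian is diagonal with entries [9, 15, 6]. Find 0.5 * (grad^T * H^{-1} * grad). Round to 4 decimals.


Step 1: H is diagonal, so H^(-1) * g = [0.3939, -0.3708, 0.7176].
Step 2: g^T H^(-1) g = sum_i g_i^2 / H_ii
  = (3.5447)^2/9 + (-5.5622)^2/15 + (4.3058)^2/6
  = 1.3961 + 2.0625 + 3.09 = 6.5486
Step 3: Objective decrease = 0.5 * g^T H^(-1) g = 3.2743


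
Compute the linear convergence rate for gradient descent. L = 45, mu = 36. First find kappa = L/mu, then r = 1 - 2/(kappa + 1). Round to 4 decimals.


Step 1: Compute the condition number.
kappa = L/mu = 45/36 = 1.25
Step 2: Compute the convergence rate.
r = 1 - 2/(kappa + 1) = 1 - 2*mu/(L + mu) = (L - mu)/(L + mu) = 9/81 = 0.1111


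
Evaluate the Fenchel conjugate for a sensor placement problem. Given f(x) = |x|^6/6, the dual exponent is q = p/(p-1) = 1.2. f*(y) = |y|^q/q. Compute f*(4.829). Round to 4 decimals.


The conjugate exponent q satisfies 1/p + 1/q = 1.
p = 6, so q = 6/(6 - 1) = 1.2
|y|^q = 4.829^1.2 = 6.6165
f*(4.829) = 6.6165 / 1.2 = 5.5138


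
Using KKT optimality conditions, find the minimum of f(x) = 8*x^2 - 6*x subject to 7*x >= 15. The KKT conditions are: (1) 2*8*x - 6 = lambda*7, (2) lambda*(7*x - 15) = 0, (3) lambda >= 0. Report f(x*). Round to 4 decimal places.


Step 1: Try lambda = 0 (constraint inactive).
x_unc = 6/(2*8) = 0.375
Check: 7*0.375 = 2.625 < 15 -- violated!
Step 2: Constraint must be active: 7*x = 15
x* = 15/7 = 2.1429 (rounded; the exact value 15/7 is used below)
lambda = (2*8*(15/7) - 6)/7 = 4.0408
Step 3: Compute optimal value.
f(x*) = 8*(15/7)^2 - 6*(15/7) = 23.8776


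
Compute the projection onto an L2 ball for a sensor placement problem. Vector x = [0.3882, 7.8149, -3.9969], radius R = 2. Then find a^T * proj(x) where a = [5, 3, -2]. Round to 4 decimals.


Step 1: Compute ||x|| (intermediates to 6 decimals).
||x|| = sqrt(0.3882^2 + 7.8149^2 + (-3.9969)^2) = 8.786272
Step 2: Project.
Since ||x|| > R, scale = R/||x|| = 2/8.786272 = 0.227628, proj(x) = scale * x
proj(x) = [0.088365, 1.77889, -0.909806]
Step 3: Dot product.
a^T * proj(x) = 5*0.088365 + 3*1.77889 - 2*(-0.909806) = 7.5981


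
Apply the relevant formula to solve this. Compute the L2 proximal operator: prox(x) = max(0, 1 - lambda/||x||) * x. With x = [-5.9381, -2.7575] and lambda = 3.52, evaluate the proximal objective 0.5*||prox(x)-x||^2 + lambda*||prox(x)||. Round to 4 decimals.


Step 1: Compute ||x||.
||x|| = 6.5471
Step 2: Compute scaling factor.
scale = max(0, 1 - 3.52/6.5471) = 0.4624
Step 3: prox(x) = [-2.7455, -1.275]
||prox(x)|| = 3.0271
Step 4: Proximal objective.
0.5*||prox-x||^2 = 6.1952
lambda*||prox|| = 10.6554
Total = 16.8507


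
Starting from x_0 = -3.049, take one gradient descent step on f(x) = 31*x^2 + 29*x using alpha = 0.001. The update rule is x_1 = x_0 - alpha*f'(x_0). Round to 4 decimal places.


We compute the gradient at x_0 and apply the update.
f'(x) = 62*x + 29
f'(-3.049) = 62*-3.049 + 29 = -160.038
x_1 = -3.049 - 0.001*-160.038 = -2.889


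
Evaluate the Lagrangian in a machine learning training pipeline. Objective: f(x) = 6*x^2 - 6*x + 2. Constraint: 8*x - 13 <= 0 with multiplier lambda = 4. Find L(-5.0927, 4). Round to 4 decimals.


Step 1: Evaluate f(x).
f(-5.0927) = 6*(-5.0927)^2 - 6*(-5.0927) + 2 = 188.1698
Step 2: Evaluate g(x).
g(-5.0927) = 8*-5.0927 - 13 = -53.7416
Step 3: Compute Lagrangian.
L = 188.1698 + 4*-53.7416 = -26.7966


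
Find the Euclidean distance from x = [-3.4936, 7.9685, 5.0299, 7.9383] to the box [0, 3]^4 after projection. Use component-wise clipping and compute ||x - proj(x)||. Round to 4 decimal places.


Project each component onto [0, 3].
clip(-3.4936) = 0.0, clip(7.9685) = 3.0, clip(5.0299) = 3.0, clip(7.9383) = 3.0
Projection = [0.0, 3.0, 3.0, 3.0]
Squared diffs: [12.2052, 24.686, 4.1205, 24.3868]
Distance = sqrt(65.3985) = 8.0869


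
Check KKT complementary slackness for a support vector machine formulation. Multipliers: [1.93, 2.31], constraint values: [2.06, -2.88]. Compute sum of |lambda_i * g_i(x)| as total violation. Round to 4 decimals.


KKT complementary slackness check:
lambda_1 * g_1 = 1.93 * 2.06 = 3.9758
lambda_2 * g_2 = 2.31 * -2.88 = -6.6528
Total violation = 3.9758 + 6.6528 = 10.6286


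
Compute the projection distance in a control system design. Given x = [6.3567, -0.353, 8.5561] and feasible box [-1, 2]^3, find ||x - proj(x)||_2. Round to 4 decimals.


Project each component onto [-1, 2].
clip(6.3567) = 2.0, clip(-0.353) = -0.353, clip(8.5561) = 2.0
Projection = [2.0, -0.353, 2.0]
Squared diffs: [18.9808, 0.0, 42.9824]
Distance = sqrt(61.9632) = 7.8717


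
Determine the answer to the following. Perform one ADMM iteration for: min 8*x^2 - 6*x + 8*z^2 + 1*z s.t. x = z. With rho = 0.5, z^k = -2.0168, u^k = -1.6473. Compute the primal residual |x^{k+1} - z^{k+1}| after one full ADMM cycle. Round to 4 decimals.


ADMM iteration with rho = 0.5, z^k = -2.0168, u^k = -1.6473
Step 1: x-update.
Minimize 8*x^2 - 6*x + (0.5/2)*(x + 2.0168 - 1.6473)^2
FOC: (2*8 + 0.5)*x = 6 + 0.5*(-2.0168 + 1.6473)
x^{k+1} = 0.3524
Step 2: z-update.
Minimize 8*z^2 + 1*z + (0.5/2)*(0.3524 - z - 1.6473)^2
FOC: (2*8 + 0.5)*z = -1 + 0.5*(0.3524 - 1.6473)
z^{k+1} = -0.0998
Step 3: u-update.
u^{k+1} = -1.6473 + 0.3524 + 0.0998 = -1.195
Step 4: Primal residual = |0.3524 + 0.0998| = 0.4523


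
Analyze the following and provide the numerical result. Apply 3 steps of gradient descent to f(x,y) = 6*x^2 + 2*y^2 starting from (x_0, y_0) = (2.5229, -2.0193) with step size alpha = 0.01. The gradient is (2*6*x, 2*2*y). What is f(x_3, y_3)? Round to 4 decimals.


Gradient descent on f(x,y) = 6*x^2 + 2*y^2.
Starting point: (2.5229, -2.0193), alpha = 0.01
Step 1: grad_x = 2*6*2.5229 = 30.2748, grad_y = 2*2*-2.0193 = -8.0772
  x_1 = 2.5229 - 0.01*30.2748 = 2.2202
  y_1 = -2.0193 - 0.01*-8.0772 = -1.9385
Step 2: grad_x = 2*6*2.2202 = 26.6418, grad_y = 2*2*-1.9385 = -7.7541
  x_2 = 2.2202 - 0.01*26.6418 = 1.9537
  y_2 = -1.9385 - 0.01*-7.7541 = -1.861
Step 3: grad_x = 2*6*1.9537 = 23.4448, grad_y = 2*2*-1.861 = -7.4439
  x_3 = 1.9537 - 0.01*23.4448 = 1.7193
  y_3 = -1.861 - 0.01*-7.4439 = -1.7865
f(1.7193, -1.7865) = 6*1.7193^2 + 2*(-1.7865)^2 = 24.1192


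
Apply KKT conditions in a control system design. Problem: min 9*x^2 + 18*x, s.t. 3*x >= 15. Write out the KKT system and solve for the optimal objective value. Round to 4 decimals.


Step 1: Try lambda = 0 (constraint inactive).
x_unc = -18/(2*9) = -1.0
Check: 3*-1.0 = -3.0 < 15 -- violated!
Step 2: Constraint must be active: 3*x = 15
x* = 15/3 = 5.0
lambda = (2*9*5.0 + 18)/3 = 36.0
Step 3: Compute optimal value.
f(x*) = 9*5.0^2 + 18*5.0 = 315.0


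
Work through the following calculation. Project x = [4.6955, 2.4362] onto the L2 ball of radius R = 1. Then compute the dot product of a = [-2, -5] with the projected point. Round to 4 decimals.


Step 1: Compute ||x|| (intermediates to 6 decimals).
||x|| = sqrt(4.6955^2 + 2.4362^2) = 5.289876
Step 2: Project.
Since ||x|| > R, scale = R/||x|| = 1/5.289876 = 0.18904, proj(x) = scale * x
proj(x) = [0.887637, 0.460539]
Step 3: Dot product.
a^T * proj(x) = -2*0.887637 - 5*0.460539 = -4.078


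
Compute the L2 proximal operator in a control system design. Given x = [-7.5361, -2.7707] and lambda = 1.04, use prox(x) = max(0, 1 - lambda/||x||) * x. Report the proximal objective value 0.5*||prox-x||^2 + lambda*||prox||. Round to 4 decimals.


Step 1: Compute ||x||.
||x|| = 8.0293
Step 2: Compute scaling factor.
scale = max(0, 1 - 1.04/8.0293) = 0.8705
Step 3: prox(x) = [-6.56, -2.4118]
||prox(x)|| = 6.9893
Step 4: Proximal objective.
0.5*||prox-x||^2 = 0.5408
lambda*||prox|| = 7.2689
Total = 7.8097


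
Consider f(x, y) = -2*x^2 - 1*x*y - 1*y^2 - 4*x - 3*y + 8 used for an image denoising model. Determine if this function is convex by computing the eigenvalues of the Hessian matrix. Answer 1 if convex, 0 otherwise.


The Hessian of f(x,y) = -2*x^2 - 1*x*y - 1*y^2 - 4*x - 3*y + 8 is:
H = [[-4, -1], [-1, -2]]
Trace = -4 - 2 = -6
Determinant = -4*-2 - (-1)^2 = 7
Discriminant = (-6)^2 - 4*7 = 8.0
Eigenvalues: lambda_1 = -4.4142, lambda_2 = -1.5858
The function is not convex.

0


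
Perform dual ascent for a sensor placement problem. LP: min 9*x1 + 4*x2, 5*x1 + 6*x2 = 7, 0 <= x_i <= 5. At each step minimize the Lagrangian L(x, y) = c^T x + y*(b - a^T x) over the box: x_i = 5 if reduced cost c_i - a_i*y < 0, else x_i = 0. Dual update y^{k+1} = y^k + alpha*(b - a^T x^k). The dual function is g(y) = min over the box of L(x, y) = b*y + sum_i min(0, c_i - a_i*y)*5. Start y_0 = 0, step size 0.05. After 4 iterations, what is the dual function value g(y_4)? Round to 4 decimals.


Dual ascent for LP: min 9*x1 + 4*x2, 5*x1 + 6*x2 = 7, 0 <= x_i <= 5
Step 1: y^k = 0.0, reduced costs: (9.0, 4.0)
  x^k = (0.0, 0.0), subgradient = b - a^T x = 7.0
  y^{k+1} = 0.0 + 0.05*7.0 = 0.35
Step 2: y^k = 0.35, reduced costs: (7.25, 1.9)
  x^k = (0.0, 0.0), subgradient = b - a^T x = 7.0
  y^{k+1} = 0.35 + 0.05*7.0 = 0.7
Step 3: y^k = 0.7, reduced costs: (5.5, -0.2)
  x^k = (0.0, 5.0), subgradient = b - a^T x = -23.0
  y^{k+1} = 0.7 + 0.05*-23.0 = -0.45
Step 4: y^k = -0.45, reduced costs: (11.25, 6.7)
  x^k = (0.0, 0.0), subgradient = b - a^T x = 7.0
  y^{k+1} = -0.45 + 0.05*7.0 = -0.1
Dual objective at y_4 = -0.1: reduced costs (9.5, 4.6), box minimizer x = (0.0, 0.0)
g(y_4) = b*y + (c1 - a1*y)*x1 + (c2 - a2*y)*x2 = 7*(-0.1) + 9.5*0.0 + 4.6*0.0 = -0.7 + 0.0 + 0.0 = -0.7


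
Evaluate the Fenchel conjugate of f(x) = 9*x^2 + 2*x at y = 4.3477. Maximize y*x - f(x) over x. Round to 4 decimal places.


f*(y) = sup_x {y*x - a*x^2 - b*x} = sup_x {(y-b)*x - a*x^2}
FOC: (y - b) - 2a*x = 0 => x* = (y - b)/(2a)
x* = (4.3477 - 2)/(2*9) = 0.1304
f*(4.3477) = (y-b)^2/(4a) = (4.3477 - 2)^2/(4*9)
= 5.5117/36 = 0.1531


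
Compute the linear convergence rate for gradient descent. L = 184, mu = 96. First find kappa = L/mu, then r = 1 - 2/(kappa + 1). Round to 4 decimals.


Step 1: Compute the condition number.
kappa = L/mu = 184/96 = 1.9167
Step 2: Compute the convergence rate.
r = 1 - 2/(kappa + 1) = 1 - 2*mu/(L + mu) = (L - mu)/(L + mu) = 88/280 = 0.3143


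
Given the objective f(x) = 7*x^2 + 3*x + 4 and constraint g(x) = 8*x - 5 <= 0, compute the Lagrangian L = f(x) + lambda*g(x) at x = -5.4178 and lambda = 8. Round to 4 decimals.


Step 1: Evaluate f(x).
f(-5.4178) = 7*(-5.4178)^2 + 3*(-5.4178) + 4 = 193.2145
Step 2: Evaluate g(x).
g(-5.4178) = 8*-5.4178 - 5 = -48.3424
Step 3: Compute Lagrangian.
L = 193.2145 + 8*-48.3424 = -193.5247


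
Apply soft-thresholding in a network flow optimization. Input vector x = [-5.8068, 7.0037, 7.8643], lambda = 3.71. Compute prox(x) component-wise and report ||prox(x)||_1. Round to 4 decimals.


Soft-thresholding with lambda = 3.71:
prox(-5.8068) = sign(-5.8068)*max(|-5.8068| - 3.71, 0) = -2.0968
prox(7.0037) = sign(7.0037)*max(|7.0037| - 3.71, 0) = 3.2937
prox(7.8643) = sign(7.8643)*max(|7.8643| - 3.71, 0) = 4.1543
prox(x) = [-2.0968, 3.2937, 4.1543]
||prox(x)||_1 = 2.0968 + 3.2937 + 4.1543 = 9.5448


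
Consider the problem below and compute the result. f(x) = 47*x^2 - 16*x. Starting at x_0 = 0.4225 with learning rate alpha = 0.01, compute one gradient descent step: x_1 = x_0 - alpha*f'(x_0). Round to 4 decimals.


We compute the gradient at x_0 and apply the update.
f'(x) = 94*x - 16
f'(0.4225) = 94*0.4225 - 16 = 23.715
x_1 = 0.4225 - 0.01*23.715 = 0.1854


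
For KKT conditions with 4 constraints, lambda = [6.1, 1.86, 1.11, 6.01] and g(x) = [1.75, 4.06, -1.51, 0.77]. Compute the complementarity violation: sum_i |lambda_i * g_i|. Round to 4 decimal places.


KKT complementary slackness check:
lambda_1 * g_1 = 6.1 * 1.75 = 10.675
lambda_2 * g_2 = 1.86 * 4.06 = 7.5516
lambda_3 * g_3 = 1.11 * -1.51 = -1.6761
lambda_4 * g_4 = 6.01 * 0.77 = 4.6277
Total violation = 10.675 + 7.5516 + 1.6761 + 4.6277 = 24.5304


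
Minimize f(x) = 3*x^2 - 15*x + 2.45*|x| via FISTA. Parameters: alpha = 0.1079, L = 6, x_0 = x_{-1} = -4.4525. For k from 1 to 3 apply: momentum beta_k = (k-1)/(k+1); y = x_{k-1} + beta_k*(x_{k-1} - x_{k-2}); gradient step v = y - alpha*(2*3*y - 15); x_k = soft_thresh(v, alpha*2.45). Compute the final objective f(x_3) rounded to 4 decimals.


FISTA on f(x) = 3*x^2 - 15*x + 2.45*|x|
L = 6, alpha = 0.1079
Iteration 1: beta = 0.0, y = -4.4525 + 0.0*(-4.4525 + 4.4525) = -4.4525
  grad(y) = -41.715, v = y - alpha*grad = 0.0485
  prox(v) = soft_thresh(0.0485, 0.2644) = 0.0
Iteration 2: beta = 0.3333, y = 0.0 + 0.3333*(0.0 + 4.4525) = 1.4842
  grad(y) = -6.095, v = y - alpha*grad = 2.1418
  prox(v) = soft_thresh(2.1418, 0.2644) = 1.8775
Iteration 3: beta = 0.5, y = 1.8775 + 0.5*(1.8775 - 0.0) = 2.8162
  grad(y) = 1.8972, v = y - alpha*grad = 2.6115
  prox(v) = soft_thresh(2.6115, 0.2644) = 2.3471
f(x_3) = 3*2.3471^2 - 15*2.3471 + 2.45*|2.3471| = -12.9294


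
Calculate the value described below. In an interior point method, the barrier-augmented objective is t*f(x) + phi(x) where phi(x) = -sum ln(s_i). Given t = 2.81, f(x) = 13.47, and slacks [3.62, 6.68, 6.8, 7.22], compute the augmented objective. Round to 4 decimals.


Step 1: Compute log-barrier.
ln values: [1.2865, 1.8991, 1.9169, 1.9769]
phi = -(1.2865 + 1.8991 + 1.9169 + 1.9769) = -7.0794
Step 2: Compute augmented objective.
t*f(x) = 2.81*13.47 = 37.8507
Total = 37.8507 - 7.0794 = 30.7713


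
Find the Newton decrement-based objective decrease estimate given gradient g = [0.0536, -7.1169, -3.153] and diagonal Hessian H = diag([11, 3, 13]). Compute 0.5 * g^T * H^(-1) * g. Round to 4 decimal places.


Step 1: H is diagonal, so H^(-1) * g = [0.0049, -2.3723, -0.2425].
Step 2: g^T H^(-1) g = sum_i g_i^2 / H_ii
  = (0.0536)^2/11 + (-7.1169)^2/3 + (-3.153)^2/13
  = 0.0003 + 16.8834 + 0.7647 = 17.6484
Step 3: Objective decrease = 0.5 * g^T H^(-1) g = 8.8242


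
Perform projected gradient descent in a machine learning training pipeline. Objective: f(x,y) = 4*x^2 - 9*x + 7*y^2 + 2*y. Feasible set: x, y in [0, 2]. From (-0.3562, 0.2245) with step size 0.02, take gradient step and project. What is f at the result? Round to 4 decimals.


Step 1: Compute gradient at (-0.3562, 0.2245).
grad_x = 2*4*-0.3562 - 9 = -11.8496
grad_y = 2*7*0.2245 + 2 = 5.143
Step 2: Gradient step.
x_raw = -0.3562 - 0.02*-11.8496 = -0.1192
y_raw = 0.2245 - 0.02*5.143 = 0.1216
Step 3: Project onto [0, 2].
x_proj = clip(-0.1192) = 0.0
y_proj = clip(0.1216) = 0.1216
Step 4: Evaluate f.
f(0.0, 0.1216) = 0.3469


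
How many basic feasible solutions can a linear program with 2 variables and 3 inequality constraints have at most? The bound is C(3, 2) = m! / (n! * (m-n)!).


Each vertex corresponds to some choice of n active constraints out of m, so the number of vertices is at most C(m, n) = m! / (n!(m-n)!).
m = 3, n = 2
Numerator: 3 * 2
Denominator: 2! = 2
C(3, 2) = 3


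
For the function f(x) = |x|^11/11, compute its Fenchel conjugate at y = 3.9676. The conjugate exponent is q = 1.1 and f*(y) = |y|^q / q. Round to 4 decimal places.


The conjugate exponent q satisfies 1/p + 1/q = 1.
p = 11, so q = 11/(11 - 1) = 1.1
|y|^q = 3.9676^1.1 = 4.5539
f*(3.9676) = 4.5539 / 1.1 = 4.1399


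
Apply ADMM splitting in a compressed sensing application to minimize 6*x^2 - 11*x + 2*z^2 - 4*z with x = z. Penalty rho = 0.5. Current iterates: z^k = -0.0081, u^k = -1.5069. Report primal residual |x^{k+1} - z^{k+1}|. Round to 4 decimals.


ADMM iteration with rho = 0.5, z^k = -0.0081, u^k = -1.5069
Step 1: x-update.
Minimize 6*x^2 - 11*x + (0.5/2)*(x + 0.0081 - 1.5069)^2
FOC: (2*6 + 0.5)*x = 11 + 0.5*(-0.0081 + 1.5069)
x^{k+1} = 0.94
Step 2: z-update.
Minimize 2*z^2 - 4*z + (0.5/2)*(0.94 - z - 1.5069)^2
FOC: (2*2 + 0.5)*z = 4 + 0.5*(0.94 - 1.5069)
z^{k+1} = 0.8259
Step 3: u-update.
u^{k+1} = -1.5069 + 0.94 - 0.8259 = -1.3928
Step 4: Primal residual = |0.94 - 0.8259| = 0.1141


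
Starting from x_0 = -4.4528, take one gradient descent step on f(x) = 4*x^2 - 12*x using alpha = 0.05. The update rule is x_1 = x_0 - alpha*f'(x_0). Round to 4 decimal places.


We compute the gradient at x_0 and apply the update.
f'(x) = 8*x - 12
f'(-4.4528) = 8*-4.4528 - 12 = -47.6224
x_1 = -4.4528 - 0.05*-47.6224 = -2.0717


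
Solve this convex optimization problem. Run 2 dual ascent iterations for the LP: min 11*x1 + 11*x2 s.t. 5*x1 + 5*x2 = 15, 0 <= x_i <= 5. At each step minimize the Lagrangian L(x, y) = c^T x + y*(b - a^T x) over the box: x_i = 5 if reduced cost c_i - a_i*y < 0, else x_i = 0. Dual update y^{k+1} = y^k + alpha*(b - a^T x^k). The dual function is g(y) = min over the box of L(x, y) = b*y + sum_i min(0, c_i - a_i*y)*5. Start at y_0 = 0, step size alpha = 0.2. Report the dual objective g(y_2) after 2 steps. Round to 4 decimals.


Dual ascent for LP: min 11*x1 + 11*x2, 5*x1 + 5*x2 = 15, 0 <= x_i <= 5
Step 1: y^k = 0.0, reduced costs: (11.0, 11.0)
  x^k = (0.0, 0.0), subgradient = b - a^T x = 15.0
  y^{k+1} = 0.0 + 0.2*15.0 = 3.0
Step 2: y^k = 3.0, reduced costs: (-4.0, -4.0)
  x^k = (5.0, 5.0), subgradient = b - a^T x = -35.0
  y^{k+1} = 3.0 + 0.2*-35.0 = -4.0
Dual objective at y_2 = -4.0: reduced costs (31.0, 31.0), box minimizer x = (0.0, 0.0)
g(y_2) = b*y + (c1 - a1*y)*x1 + (c2 - a2*y)*x2 = 15*(-4.0) + 31.0*0.0 + 31.0*0.0 = -60.0 + 0.0 + 0.0 = -60.0


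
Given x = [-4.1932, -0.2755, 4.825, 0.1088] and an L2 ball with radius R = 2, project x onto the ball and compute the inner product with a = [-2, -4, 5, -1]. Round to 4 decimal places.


Step 1: Compute ||x|| (intermediates to 6 decimals).
||x|| = sqrt((-4.1932)^2 + (-0.2755)^2 + 4.825^2 + 0.1088^2) = 6.399319
Step 2: Project.
Since ||x|| > R, scale = R/||x|| = 2/6.399319 = 0.312533, proj(x) = scale * x
proj(x) = [-1.310513, -0.086103, 1.507972, 0.034004]
Step 3: Dot product.
a^T * proj(x) = -2*(-1.310513) - 4*(-0.086103) + 5*1.507972 - 1*0.034004 = 10.4713


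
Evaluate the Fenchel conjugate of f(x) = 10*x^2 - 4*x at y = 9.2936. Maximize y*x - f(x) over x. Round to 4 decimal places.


f*(y) = sup_x {y*x - a*x^2 - b*x} = sup_x {(y-b)*x - a*x^2}
FOC: (y - b) - 2a*x = 0 => x* = (y - b)/(2a)
x* = (9.2936 + 4)/(2*10) = 0.6647
f*(9.2936) = (y-b)^2/(4a) = (9.2936 + 4)^2/(4*10)
= 176.7198/40 = 4.418


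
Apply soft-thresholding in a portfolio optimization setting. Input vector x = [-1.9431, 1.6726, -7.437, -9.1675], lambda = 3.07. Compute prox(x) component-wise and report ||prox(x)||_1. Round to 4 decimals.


Soft-thresholding with lambda = 3.07:
prox(-1.9431) = sign(-1.9431)*max(|-1.9431| - 3.07, 0) = 0.0
prox(1.6726) = sign(1.6726)*max(|1.6726| - 3.07, 0) = 0.0
prox(-7.437) = sign(-7.437)*max(|-7.437| - 3.07, 0) = -4.367
prox(-9.1675) = sign(-9.1675)*max(|-9.1675| - 3.07, 0) = -6.0975
prox(x) = [0.0, 0.0, -4.367, -6.0975]
||prox(x)||_1 = 0.0 + 0.0 + 4.367 + 6.0975 = 10.4645


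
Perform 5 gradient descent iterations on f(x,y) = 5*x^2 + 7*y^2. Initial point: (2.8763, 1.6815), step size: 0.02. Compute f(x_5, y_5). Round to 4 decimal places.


Gradient descent on f(x,y) = 5*x^2 + 7*y^2.
Starting point: (2.8763, 1.6815), alpha = 0.02
Step 1: grad_x = 2*5*2.8763 = 28.763, grad_y = 2*7*1.6815 = 23.541
  x_1 = 2.8763 - 0.02*28.763 = 2.301
  y_1 = 1.6815 - 0.02*23.541 = 1.2107
Step 2: grad_x = 2*5*2.301 = 23.0104, grad_y = 2*7*1.2107 = 16.9495
  x_2 = 2.301 - 0.02*23.0104 = 1.8408
  y_2 = 1.2107 - 0.02*16.9495 = 0.8717
Step 3: grad_x = 2*5*1.8408 = 18.4083, grad_y = 2*7*0.8717 = 12.2037
  x_3 = 1.8408 - 0.02*18.4083 = 1.4727
  y_3 = 0.8717 - 0.02*12.2037 = 0.6276
Step 4: grad_x = 2*5*1.4727 = 14.7267, grad_y = 2*7*0.6276 = 8.7866
  x_4 = 1.4727 - 0.02*14.7267 = 1.1781
  y_4 = 0.6276 - 0.02*8.7866 = 0.4519
Step 5: grad_x = 2*5*1.1781 = 11.7813, grad_y = 2*7*0.4519 = 6.3264
  x_5 = 1.1781 - 0.02*11.7813 = 0.9425
  y_5 = 0.4519 - 0.02*6.3264 = 0.3254
f(0.9425, 0.3254) = 5*0.9425^2 + 7*0.3254^2 = 5.1826


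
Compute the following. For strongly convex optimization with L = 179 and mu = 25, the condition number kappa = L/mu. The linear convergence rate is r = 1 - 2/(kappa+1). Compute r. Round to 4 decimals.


Step 1: Compute the condition number.
kappa = L/mu = 179/25 = 7.16
Step 2: Compute the convergence rate.
r = 1 - 2/(kappa + 1) = 1 - 2*mu/(L + mu) = (L - mu)/(L + mu) = 154/204 = 0.7549


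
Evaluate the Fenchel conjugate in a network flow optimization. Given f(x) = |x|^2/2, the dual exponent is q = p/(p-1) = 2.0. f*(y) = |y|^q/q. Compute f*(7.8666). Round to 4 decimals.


The conjugate exponent q satisfies 1/p + 1/q = 1.
p = 2, so q = 2/(2 - 1) = 2.0
|y|^q = 7.8666^2.0 = 61.8834
f*(7.8666) = 61.8834 / 2.0 = 30.9417


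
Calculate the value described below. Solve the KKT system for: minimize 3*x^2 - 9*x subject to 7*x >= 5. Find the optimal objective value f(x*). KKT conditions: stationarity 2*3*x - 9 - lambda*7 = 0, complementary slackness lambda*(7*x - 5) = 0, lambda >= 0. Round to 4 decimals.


Step 1: Try lambda = 0 (constraint inactive).
Stationarity: 2*3*x - 9 = 0
x* = 9/(2*3) = 1.5
Check constraint: 7*1.5 = 10.5 >= 5 -- satisfied.
Step 2: Compute optimal value.
f(x*) = 3*1.5^2 - 9*1.5 = -6.75


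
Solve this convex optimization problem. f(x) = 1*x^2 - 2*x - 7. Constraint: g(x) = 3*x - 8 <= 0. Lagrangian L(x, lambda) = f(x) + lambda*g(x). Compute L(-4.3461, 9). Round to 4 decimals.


Step 1: Evaluate f(x).
f(-4.3461) = 1*(-4.3461)^2 - 2*(-4.3461) - 7 = 20.5808
Step 2: Evaluate g(x).
g(-4.3461) = 3*-4.3461 - 8 = -21.0383
Step 3: Compute Lagrangian.
L = 20.5808 + 9*-21.0383 = -168.7639


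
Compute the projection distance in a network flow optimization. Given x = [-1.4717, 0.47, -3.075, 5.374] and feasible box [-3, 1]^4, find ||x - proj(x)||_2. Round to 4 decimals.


Project each component onto [-3, 1].
clip(-1.4717) = -1.4717, clip(0.47) = 0.47, clip(-3.075) = -3.0, clip(5.374) = 1.0
Projection = [-1.4717, 0.47, -3.0, 1.0]
Squared diffs: [0.0, 0.0, 0.0056, 19.1319]
Distance = sqrt(19.1375) = 4.3746


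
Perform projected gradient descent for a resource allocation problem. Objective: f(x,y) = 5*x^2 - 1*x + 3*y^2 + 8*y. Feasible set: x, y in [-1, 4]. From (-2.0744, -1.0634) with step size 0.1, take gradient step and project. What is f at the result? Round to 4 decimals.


Step 1: Compute gradient at (-2.0744, -1.0634).
grad_x = 2*5*-2.0744 - 1 = -21.744
grad_y = 2*3*-1.0634 + 8 = 1.6196
Step 2: Gradient step.
x_raw = -2.0744 - 0.1*-21.744 = 0.1
y_raw = -1.0634 - 0.1*1.6196 = -1.2254
Step 3: Project onto [-1, 4].
x_proj = clip(0.1) = 0.1
y_proj = clip(-1.2254) = -1.0
Step 4: Evaluate f.
f(0.1, -1.0) = -5.05


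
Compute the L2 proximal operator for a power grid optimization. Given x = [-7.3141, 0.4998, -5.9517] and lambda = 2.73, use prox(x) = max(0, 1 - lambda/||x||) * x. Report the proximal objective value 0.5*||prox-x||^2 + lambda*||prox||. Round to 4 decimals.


Step 1: Compute ||x||.
||x|| = 9.4429
Step 2: Compute scaling factor.
scale = max(0, 1 - 2.73/9.4429) = 0.7109
Step 3: prox(x) = [-5.1996, 0.3553, -4.231]
||prox(x)|| = 6.7129
Step 4: Proximal objective.
0.5*||prox-x||^2 = 3.7265
lambda*||prox|| = 18.3262
Total = 22.0527


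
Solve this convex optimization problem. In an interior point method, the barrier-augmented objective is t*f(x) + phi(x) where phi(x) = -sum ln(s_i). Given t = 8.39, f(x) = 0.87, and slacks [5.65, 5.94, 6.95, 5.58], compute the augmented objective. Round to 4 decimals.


Step 1: Compute log-barrier.
ln values: [1.7317, 1.7817, 1.9387, 1.7192]
phi = -(1.7317 + 1.7817 + 1.9387 + 1.7192) = -7.1713
Step 2: Compute augmented objective.
t*f(x) = 8.39*0.87 = 7.2993
Total = 7.2993 - 7.1713 = 0.128


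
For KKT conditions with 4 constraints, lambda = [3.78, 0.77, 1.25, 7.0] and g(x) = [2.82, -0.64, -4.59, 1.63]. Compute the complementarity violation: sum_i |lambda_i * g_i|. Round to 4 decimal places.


KKT complementary slackness check:
lambda_1 * g_1 = 3.78 * 2.82 = 10.6596
lambda_2 * g_2 = 0.77 * -0.64 = -0.4928
lambda_3 * g_3 = 1.25 * -4.59 = -5.7375
lambda_4 * g_4 = 7.0 * 1.63 = 11.41
Total violation = 10.6596 + 0.4928 + 5.7375 + 11.41 = 28.2999


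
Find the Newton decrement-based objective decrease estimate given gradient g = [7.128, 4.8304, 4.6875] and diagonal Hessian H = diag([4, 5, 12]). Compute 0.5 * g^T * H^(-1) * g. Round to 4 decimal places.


Step 1: H is diagonal, so H^(-1) * g = [1.782, 0.9661, 0.3906].
Step 2: g^T H^(-1) g = sum_i g_i^2 / H_ii
  = (7.128)^2/4 + (4.8304)^2/5 + (4.6875)^2/12
  = 12.7021 + 4.6666 + 1.8311 = 19.1997
Step 3: Objective decrease = 0.5 * g^T H^(-1) g = 9.5999


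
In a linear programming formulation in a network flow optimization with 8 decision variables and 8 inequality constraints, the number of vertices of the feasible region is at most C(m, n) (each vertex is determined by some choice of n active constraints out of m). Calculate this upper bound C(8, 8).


Each vertex corresponds to some choice of n active constraints out of m, so the number of vertices is at most C(m, n) = m! / (n!(m-n)!).
m = 8, n = 8
Numerator: 8 * 7 * 6 * 5 * 4 * 3 * 2 * 1
Denominator: 8! = 40320
C(8, 8) = 1


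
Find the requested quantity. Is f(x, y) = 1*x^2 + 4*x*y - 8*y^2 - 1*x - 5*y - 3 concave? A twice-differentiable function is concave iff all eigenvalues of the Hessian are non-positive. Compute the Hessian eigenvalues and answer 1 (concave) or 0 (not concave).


The Hessian of f(x,y) = 1*x^2 + 4*x*y - 8*y^2 - 1*x - 5*y - 3 is:
H = [[2, 4], [4, -16]]
Trace = 2 - 16 = -14
Determinant = 2*-16 - (4)^2 = -48
Discriminant = (-14)^2 - 4*-48 = 388.0
Eigenvalues: lambda_1 = -16.8489, lambda_2 = 2.8489
The function is not concave.

0


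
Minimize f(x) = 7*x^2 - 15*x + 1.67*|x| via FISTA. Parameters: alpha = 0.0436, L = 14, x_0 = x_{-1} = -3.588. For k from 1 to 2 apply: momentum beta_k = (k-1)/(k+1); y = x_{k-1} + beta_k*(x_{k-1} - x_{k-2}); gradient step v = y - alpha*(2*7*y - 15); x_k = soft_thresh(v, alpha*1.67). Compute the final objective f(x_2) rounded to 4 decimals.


FISTA on f(x) = 7*x^2 - 15*x + 1.67*|x|
L = 14, alpha = 0.0436
Iteration 1: beta = 0.0, y = -3.588 + 0.0*(-3.588 + 3.588) = -3.588
  grad(y) = -65.232, v = y - alpha*grad = -0.7439
  prox(v) = soft_thresh(-0.7439, 0.0728) = -0.6711
Iteration 2: beta = 0.3333, y = -0.6711 + 0.3333*(-0.6711 + 3.588) = 0.3012
  grad(y) = -10.7827, v = y - alpha*grad = 0.7714
  prox(v) = soft_thresh(0.7714, 0.0728) = 0.6985
f(x_2) = 7*0.6985^2 - 15*0.6985 + 1.67*|0.6985| = -5.8959


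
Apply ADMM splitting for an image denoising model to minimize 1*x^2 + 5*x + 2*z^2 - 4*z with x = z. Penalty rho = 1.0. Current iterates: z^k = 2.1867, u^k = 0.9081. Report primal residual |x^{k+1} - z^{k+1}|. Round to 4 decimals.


ADMM iteration with rho = 1.0, z^k = 2.1867, u^k = 0.9081
Step 1: x-update.
Minimize 1*x^2 + 5*x + (1.0/2)*(x - 2.1867 + 0.9081)^2
FOC: (2*1 + 1.0)*x = -5 + 1.0*(2.1867 - 0.9081)
x^{k+1} = -1.2405
Step 2: z-update.
Minimize 2*z^2 - 4*z + (1.0/2)*(-1.2405 - z + 0.9081)^2
FOC: (2*2 + 1.0)*z = 4 + 1.0*(-1.2405 + 0.9081)
z^{k+1} = 0.7335
Step 3: u-update.
u^{k+1} = 0.9081 - 1.2405 - 0.7335 = -1.0659
Step 4: Primal residual = |-1.2405 - 0.7335| = 1.974


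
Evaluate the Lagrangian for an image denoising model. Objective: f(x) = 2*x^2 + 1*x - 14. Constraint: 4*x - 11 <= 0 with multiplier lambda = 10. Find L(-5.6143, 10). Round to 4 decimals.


Step 1: Evaluate f(x).
f(-5.6143) = 2*(-5.6143)^2 + 1*(-5.6143) - 14 = 43.4264
Step 2: Evaluate g(x).
g(-5.6143) = 4*-5.6143 - 11 = -33.4572
Step 3: Compute Lagrangian.
L = 43.4264 + 10*-33.4572 = -291.1456


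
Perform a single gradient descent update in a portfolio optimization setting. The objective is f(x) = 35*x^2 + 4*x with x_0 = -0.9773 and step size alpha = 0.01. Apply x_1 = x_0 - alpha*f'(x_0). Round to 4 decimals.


We compute the gradient at x_0 and apply the update.
f'(x) = 70*x + 4
f'(-0.9773) = 70*-0.9773 + 4 = -64.411
x_1 = -0.9773 - 0.01*-64.411 = -0.3332


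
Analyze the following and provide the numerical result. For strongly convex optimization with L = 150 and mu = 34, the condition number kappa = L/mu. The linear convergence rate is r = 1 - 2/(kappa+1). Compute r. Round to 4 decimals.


Step 1: Compute the condition number.
kappa = L/mu = 150/34 = 4.4118
Step 2: Compute the convergence rate.
r = 1 - 2/(kappa + 1) = 1 - 2*mu/(L + mu) = (L - mu)/(L + mu) = 116/184 = 0.6304


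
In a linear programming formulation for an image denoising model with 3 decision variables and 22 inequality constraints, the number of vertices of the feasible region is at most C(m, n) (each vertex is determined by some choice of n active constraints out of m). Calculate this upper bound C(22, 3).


Each vertex corresponds to some choice of n active constraints out of m, so the number of vertices is at most C(m, n) = m! / (n!(m-n)!).
m = 22, n = 3
Numerator: 22 * 21 * 20
Denominator: 3! = 6
C(22, 3) = 1540


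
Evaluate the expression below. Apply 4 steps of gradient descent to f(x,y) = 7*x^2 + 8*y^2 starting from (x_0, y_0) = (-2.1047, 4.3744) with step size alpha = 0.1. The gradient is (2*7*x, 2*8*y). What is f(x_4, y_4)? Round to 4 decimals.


Gradient descent on f(x,y) = 7*x^2 + 8*y^2.
Starting point: (-2.1047, 4.3744), alpha = 0.1
Step 1: grad_x = 2*7*-2.1047 = -29.4658, grad_y = 2*8*4.3744 = 69.9904
  x_1 = -2.1047 - 0.1*-29.4658 = 0.8419
  y_1 = 4.3744 - 0.1*69.9904 = -2.6246
Step 2: grad_x = 2*7*0.8419 = 11.7863, grad_y = 2*8*-2.6246 = -41.9942
  x_2 = 0.8419 - 0.1*11.7863 = -0.3368
  y_2 = -2.6246 - 0.1*-41.9942 = 1.5748
Step 3: grad_x = 2*7*-0.3368 = -4.7145, grad_y = 2*8*1.5748 = 25.1965
  x_3 = -0.3368 - 0.1*-4.7145 = 0.1347
  y_3 = 1.5748 - 0.1*25.1965 = -0.9449
Step 4: grad_x = 2*7*0.1347 = 1.8858, grad_y = 2*8*-0.9449 = -15.1179
  x_4 = 0.1347 - 0.1*1.8858 = -0.0539
  y_4 = -0.9449 - 0.1*-15.1179 = 0.5669
f(-0.0539, 0.5669) = 7*(-0.0539)^2 + 8*0.5669^2 = 2.5915


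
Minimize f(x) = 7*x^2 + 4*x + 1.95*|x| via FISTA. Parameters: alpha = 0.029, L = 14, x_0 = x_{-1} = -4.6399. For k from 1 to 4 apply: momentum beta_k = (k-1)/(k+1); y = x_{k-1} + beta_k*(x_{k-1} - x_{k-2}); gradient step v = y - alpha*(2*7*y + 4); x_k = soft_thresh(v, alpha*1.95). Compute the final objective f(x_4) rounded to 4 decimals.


FISTA on f(x) = 7*x^2 + 4*x + 1.95*|x|
L = 14, alpha = 0.029
Iteration 1: beta = 0.0, y = -4.6399 + 0.0*(-4.6399 + 4.6399) = -4.6399
  grad(y) = -60.9586, v = y - alpha*grad = -2.8721
  prox(v) = soft_thresh(-2.8721, 0.0566) = -2.8156
Iteration 2: beta = 0.3333, y = -2.8156 + 0.3333*(-2.8156 + 4.6399) = -2.2074
  grad(y) = -26.9041, v = y - alpha*grad = -1.4272
  prox(v) = soft_thresh(-1.4272, 0.0566) = -1.3707
Iteration 3: beta = 0.5, y = -1.3707 + 0.5*(-1.3707 + 2.8156) = -0.6482
  grad(y) = -5.0751, v = y - alpha*grad = -0.501
  prox(v) = soft_thresh(-0.501, 0.0566) = -0.4445
Iteration 4: beta = 0.6, y = -0.4445 + 0.6*(-0.4445 + 1.3707) = 0.1112
  grad(y) = 5.5569, v = y - alpha*grad = -0.0499
  prox(v) = soft_thresh(-0.0499, 0.0566) = 0.0
f(x_4) = 7*0.0^2 + 4*0.0 + 1.95*|0.0| = 0.0


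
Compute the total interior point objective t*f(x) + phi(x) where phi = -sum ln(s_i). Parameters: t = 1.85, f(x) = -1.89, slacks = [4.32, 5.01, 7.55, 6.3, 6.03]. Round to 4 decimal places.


Step 1: Compute log-barrier.
ln values: [1.4633, 1.6114, 2.0215, 1.8405, 1.7967]
phi = -(1.4633 + 1.6114 + 2.0215 + 1.8405 + 1.7967) = -8.7335
Step 2: Compute augmented objective.
t*f(x) = 1.85*-1.89 = -3.4965
Total = -3.4965 - 8.7335 = -12.23


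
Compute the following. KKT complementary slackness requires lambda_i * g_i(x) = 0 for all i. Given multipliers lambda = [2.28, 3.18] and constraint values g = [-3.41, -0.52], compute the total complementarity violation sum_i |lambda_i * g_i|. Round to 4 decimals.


KKT complementary slackness check:
lambda_1 * g_1 = 2.28 * -3.41 = -7.7748
lambda_2 * g_2 = 3.18 * -0.52 = -1.6536
Total violation = 7.7748 + 1.6536 = 9.4284


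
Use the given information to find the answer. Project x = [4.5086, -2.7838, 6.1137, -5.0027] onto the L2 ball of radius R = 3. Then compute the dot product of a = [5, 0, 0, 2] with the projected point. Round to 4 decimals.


Step 1: Compute ||x|| (intermediates to 6 decimals).
||x|| = sqrt(4.5086^2 + (-2.7838)^2 + 6.1137^2 + (-5.0027)^2) = 9.512169
Step 2: Project.
Since ||x|| > R, scale = R/||x|| = 3/9.512169 = 0.315385, proj(x) = scale * x
proj(x) = [1.421945, -0.877969, 1.928169, -1.577777]
Step 3: Dot product.
a^T * proj(x) = 5*1.421945 + 0*(-0.877969) + 0*1.928169 + 2*(-1.577777) = 3.9542


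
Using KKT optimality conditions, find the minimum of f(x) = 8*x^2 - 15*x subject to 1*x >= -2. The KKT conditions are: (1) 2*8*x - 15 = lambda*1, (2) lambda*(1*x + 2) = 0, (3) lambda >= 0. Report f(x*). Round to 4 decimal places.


Step 1: Try lambda = 0 (constraint inactive).
Stationarity: 2*8*x - 15 = 0
x* = 15/(2*8) = 0.9375
Check constraint: 1*0.9375 = 0.9375 >= -2 -- satisfied.
Step 2: Compute optimal value.
f(x*) = 8*0.9375^2 - 15*0.9375 = -7.0313
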